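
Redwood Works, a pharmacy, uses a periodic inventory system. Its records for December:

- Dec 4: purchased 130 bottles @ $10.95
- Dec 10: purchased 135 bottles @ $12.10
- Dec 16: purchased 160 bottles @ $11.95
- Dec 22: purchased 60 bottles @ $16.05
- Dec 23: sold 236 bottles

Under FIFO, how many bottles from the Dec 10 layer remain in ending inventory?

29

Dec 23, 236 sold [FIFO — oldest first]: 130 @ $10.95 + 106 @ $12.10 = $2,706.10
Ending inventory: 29 @ $12.10 + 160 @ $11.95 + 60 @ $16.05 = $3,225.90
Check: goods available $5,932.00 = COGS $2,706.10 + ending $3,225.90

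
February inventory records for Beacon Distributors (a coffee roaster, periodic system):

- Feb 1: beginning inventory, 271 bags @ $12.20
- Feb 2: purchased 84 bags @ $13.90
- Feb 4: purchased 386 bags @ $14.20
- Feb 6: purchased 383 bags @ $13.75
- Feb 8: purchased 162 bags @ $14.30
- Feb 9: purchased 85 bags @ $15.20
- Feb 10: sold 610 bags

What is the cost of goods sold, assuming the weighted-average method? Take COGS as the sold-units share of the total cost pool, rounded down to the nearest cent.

COGS = $8,377.97

Feb 10, sell 610: 610/1371 × $18,829.85 → $8,377.97
Ending inventory (cost pool remaining) = $10,451.88
Check: goods available $18,829.85 = COGS $8,377.97 + ending $10,451.88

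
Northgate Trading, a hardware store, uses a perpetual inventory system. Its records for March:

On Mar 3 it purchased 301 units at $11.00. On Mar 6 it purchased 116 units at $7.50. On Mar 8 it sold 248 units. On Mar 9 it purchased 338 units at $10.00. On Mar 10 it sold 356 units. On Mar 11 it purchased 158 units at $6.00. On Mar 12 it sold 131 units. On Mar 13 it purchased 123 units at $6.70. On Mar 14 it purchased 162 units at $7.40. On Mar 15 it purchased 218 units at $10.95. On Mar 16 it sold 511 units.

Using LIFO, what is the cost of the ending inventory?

Mar 8, 248 sold [LIFO — newest first]: 116 @ $7.50 + 132 @ $11.00 = $2,322.00
Mar 10, 356 sold [LIFO — newest first]: 338 @ $10.00 + 18 @ $11.00 = $3,578.00
Mar 12, 131 sold [LIFO — newest first]: 131 @ $6.00 = $786.00
Mar 16, 511 sold [LIFO — newest first]: 218 @ $10.95 + 162 @ $7.40 + 123 @ $6.70 + 8 @ $6.00 = $4,458.00
Total COGS = $2,322.00 + $3,578.00 + $786.00 + $4,458.00 = $11,144.00
Ending inventory: 151 @ $11.00 + 19 @ $6.00 = $1,775.00

Ending inventory = $1,775.00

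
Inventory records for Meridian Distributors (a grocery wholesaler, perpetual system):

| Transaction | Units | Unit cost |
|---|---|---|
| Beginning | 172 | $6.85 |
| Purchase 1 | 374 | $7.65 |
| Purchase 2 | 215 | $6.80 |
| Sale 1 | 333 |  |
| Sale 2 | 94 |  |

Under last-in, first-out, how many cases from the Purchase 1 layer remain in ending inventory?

162

Sale 1 (333) [LIFO — newest first]: 215 @ $6.80 + 118 @ $7.65 = $2,364.70
Sale 2 (94) [LIFO — newest first]: 94 @ $7.65 = $719.10
Total COGS = $2,364.70 + $719.10 = $3,083.80
Ending inventory: 172 @ $6.85 + 162 @ $7.65 = $2,417.50
Check: goods available $5,501.30 = COGS $3,083.80 + ending $2,417.50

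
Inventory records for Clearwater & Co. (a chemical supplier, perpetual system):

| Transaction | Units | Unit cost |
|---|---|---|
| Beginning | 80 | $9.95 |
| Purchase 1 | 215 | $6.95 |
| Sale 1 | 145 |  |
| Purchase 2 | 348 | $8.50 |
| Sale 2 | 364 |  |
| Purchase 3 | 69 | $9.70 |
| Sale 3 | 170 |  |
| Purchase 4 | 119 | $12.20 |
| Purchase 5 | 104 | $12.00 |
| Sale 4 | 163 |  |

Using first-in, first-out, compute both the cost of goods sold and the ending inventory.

COGS = $7,501.35; ending inventory = $1,116.00

Sale 1 (145) [FIFO — oldest first]: 80 @ $9.95 + 65 @ $6.95 = $1,247.75
Sale 2 (364) [FIFO — oldest first]: 150 @ $6.95 + 214 @ $8.50 = $2,861.50
Sale 3 (170) [FIFO — oldest first]: 134 @ $8.50 + 36 @ $9.70 = $1,488.20
Sale 4 (163) [FIFO — oldest first]: 33 @ $9.70 + 119 @ $12.20 + 11 @ $12.00 = $1,903.90
Total COGS = $1,247.75 + $2,861.50 + $1,488.20 + $1,903.90 = $7,501.35
Ending inventory: 93 @ $12.00 = $1,116.00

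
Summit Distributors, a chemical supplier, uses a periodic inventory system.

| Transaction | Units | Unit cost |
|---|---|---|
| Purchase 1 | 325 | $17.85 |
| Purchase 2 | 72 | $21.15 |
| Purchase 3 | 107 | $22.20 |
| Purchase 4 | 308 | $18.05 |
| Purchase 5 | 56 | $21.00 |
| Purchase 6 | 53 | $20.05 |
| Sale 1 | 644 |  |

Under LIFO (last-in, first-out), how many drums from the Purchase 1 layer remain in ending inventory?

Sale 1 (644) [LIFO — newest first]: 53 @ $20.05 + 56 @ $21.00 + 308 @ $18.05 + 107 @ $22.20 + 72 @ $21.15 + 48 @ $17.85 = $12,553.05
Ending inventory: 277 @ $17.85 = $4,944.45
Check: goods available $17,497.50 = COGS $12,553.05 + ending $4,944.45

277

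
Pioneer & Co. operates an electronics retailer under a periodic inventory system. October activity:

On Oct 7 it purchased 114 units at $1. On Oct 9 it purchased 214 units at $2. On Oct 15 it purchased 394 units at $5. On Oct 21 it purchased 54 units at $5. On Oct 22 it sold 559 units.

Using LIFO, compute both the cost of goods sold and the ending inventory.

Oct 22, 559 sold [LIFO — newest first]: 54 @ $5 + 394 @ $5 + 111 @ $2 = $2,462
Ending inventory: 114 @ $1 + 103 @ $2 = $320

COGS = $2,462; ending inventory = $320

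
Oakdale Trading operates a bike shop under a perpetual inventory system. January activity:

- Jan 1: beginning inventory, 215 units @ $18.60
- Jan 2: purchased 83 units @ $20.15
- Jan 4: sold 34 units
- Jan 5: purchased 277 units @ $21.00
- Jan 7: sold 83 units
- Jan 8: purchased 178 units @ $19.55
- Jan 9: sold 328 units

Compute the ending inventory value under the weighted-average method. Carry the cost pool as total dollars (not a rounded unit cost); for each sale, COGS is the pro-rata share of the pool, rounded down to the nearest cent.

After Jan 1: 215 on hand, pool $3,999.00 (≈ $18.6000 each)
After Jan 2: 298 on hand, pool $5,671.45 (≈ $19.0317 each)
Jan 4, sell 34: 34/298 × $5,671.45 → $647.07
After Jan 5: 541 on hand, pool $10,841.38 (≈ $20.0395 each)
Jan 7, sell 83: 83/541 × $10,841.38 → $1,663.28
After Jan 8: 636 on hand, pool $12,658.00 (≈ $19.9025 each)
Jan 9, sell 328: 328/636 × $12,658.00 → $6,528.02
Total COGS = $647.07 + $1,663.28 + $6,528.02 = $8,838.37
Ending inventory (cost pool remaining) = $6,129.98
Check: goods available $14,968.35 = COGS $8,838.37 + ending $6,129.98

Ending inventory = $6,129.98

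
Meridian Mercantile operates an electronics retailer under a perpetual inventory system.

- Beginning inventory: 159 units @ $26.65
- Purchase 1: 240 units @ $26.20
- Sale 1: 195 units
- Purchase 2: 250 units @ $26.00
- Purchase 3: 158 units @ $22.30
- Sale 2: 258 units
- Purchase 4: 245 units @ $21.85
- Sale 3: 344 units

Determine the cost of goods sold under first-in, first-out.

Sale 1 (195) [FIFO — oldest first]: 159 @ $26.65 + 36 @ $26.20 = $5,180.55
Sale 2 (258) [FIFO — oldest first]: 204 @ $26.20 + 54 @ $26.00 = $6,748.80
Sale 3 (344) [FIFO — oldest first]: 196 @ $26.00 + 148 @ $22.30 = $8,396.40
Total COGS = $5,180.55 + $6,748.80 + $8,396.40 = $20,325.75
Ending inventory: 10 @ $22.30 + 245 @ $21.85 = $5,576.25

COGS = $20,325.75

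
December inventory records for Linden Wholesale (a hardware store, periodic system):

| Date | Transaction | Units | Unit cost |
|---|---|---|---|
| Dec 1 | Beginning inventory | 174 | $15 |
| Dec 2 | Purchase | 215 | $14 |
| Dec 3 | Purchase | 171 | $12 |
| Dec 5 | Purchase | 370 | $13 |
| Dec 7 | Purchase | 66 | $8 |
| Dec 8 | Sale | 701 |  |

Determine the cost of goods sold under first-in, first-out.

Dec 8, 701 sold [FIFO — oldest first]: 174 @ $15 + 215 @ $14 + 171 @ $12 + 141 @ $13 = $9,505
Ending inventory: 229 @ $13 + 66 @ $8 = $3,505

COGS = $9,505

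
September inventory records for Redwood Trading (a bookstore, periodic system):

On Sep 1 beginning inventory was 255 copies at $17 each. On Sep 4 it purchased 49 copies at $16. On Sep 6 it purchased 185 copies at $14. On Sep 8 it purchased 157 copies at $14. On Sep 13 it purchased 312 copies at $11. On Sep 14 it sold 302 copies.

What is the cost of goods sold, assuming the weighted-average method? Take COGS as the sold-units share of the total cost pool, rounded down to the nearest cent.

Sep 14, sell 302: 302/958 × $13,339.00 → $4,204.98
Ending inventory (cost pool remaining) = $9,134.02
Check: goods available $13,339.00 = COGS $4,204.98 + ending $9,134.02

COGS = $4,204.98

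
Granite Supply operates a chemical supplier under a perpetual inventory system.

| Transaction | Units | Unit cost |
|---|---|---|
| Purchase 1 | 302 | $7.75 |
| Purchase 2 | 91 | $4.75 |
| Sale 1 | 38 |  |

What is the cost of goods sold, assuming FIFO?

COGS = $294.50

Sale 1 (38) [FIFO — oldest first]: 38 @ $7.75 = $294.50
Ending inventory: 264 @ $7.75 + 91 @ $4.75 = $2,478.25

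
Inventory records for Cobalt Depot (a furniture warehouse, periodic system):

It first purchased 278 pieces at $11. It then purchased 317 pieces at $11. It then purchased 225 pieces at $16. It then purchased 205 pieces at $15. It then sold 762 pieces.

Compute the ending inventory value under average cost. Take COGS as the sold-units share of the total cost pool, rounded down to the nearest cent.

Ending inventory = $3,392.06

Sale 1, sell 762: 762/1025 × $13,220.00 → $9,827.94
Ending inventory (cost pool remaining) = $3,392.06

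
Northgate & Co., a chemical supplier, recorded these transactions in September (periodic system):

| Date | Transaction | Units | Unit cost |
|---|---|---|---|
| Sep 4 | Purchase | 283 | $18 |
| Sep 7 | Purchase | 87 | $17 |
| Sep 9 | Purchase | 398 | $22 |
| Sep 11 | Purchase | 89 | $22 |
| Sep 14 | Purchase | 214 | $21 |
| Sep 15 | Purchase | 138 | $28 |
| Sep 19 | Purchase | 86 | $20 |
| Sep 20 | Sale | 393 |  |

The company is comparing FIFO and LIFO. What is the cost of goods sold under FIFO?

FIFO COGS: 283 @ $18 + 87 @ $17 + 23 @ $22 = $7,079
LIFO COGS: 86 @ $20 + 138 @ $28 + 169 @ $21 = $9,133

COGS = $7,079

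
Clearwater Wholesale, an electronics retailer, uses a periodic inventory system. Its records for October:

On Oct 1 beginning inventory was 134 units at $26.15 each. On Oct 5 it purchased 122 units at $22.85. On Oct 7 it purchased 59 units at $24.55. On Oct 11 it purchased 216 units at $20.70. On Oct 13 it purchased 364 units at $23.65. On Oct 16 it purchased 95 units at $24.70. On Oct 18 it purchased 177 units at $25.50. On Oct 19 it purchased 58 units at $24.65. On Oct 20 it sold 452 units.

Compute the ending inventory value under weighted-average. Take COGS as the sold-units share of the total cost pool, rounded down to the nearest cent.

Ending inventory = $18,368.85

Oct 20, sell 452: 452/1225 × $29,109.75 → $10,740.90
Ending inventory (cost pool remaining) = $18,368.85
Check: goods available $29,109.75 = COGS $10,740.90 + ending $18,368.85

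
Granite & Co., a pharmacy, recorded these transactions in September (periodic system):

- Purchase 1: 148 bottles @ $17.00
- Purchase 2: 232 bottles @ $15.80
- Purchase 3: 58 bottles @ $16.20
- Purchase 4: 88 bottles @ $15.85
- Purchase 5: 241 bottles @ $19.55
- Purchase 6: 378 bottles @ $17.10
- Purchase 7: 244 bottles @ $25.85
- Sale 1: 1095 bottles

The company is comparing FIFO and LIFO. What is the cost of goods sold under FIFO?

FIFO COGS: 148 @ $17.00 + 232 @ $15.80 + 58 @ $16.20 + 88 @ $15.85 + 241 @ $19.55 + 328 @ $17.10 = $18,836.35
LIFO COGS: 244 @ $25.85 + 378 @ $17.10 + 241 @ $19.55 + 88 @ $15.85 + 58 @ $16.20 + 86 @ $15.80 = $21,175.95

COGS = $18,836.35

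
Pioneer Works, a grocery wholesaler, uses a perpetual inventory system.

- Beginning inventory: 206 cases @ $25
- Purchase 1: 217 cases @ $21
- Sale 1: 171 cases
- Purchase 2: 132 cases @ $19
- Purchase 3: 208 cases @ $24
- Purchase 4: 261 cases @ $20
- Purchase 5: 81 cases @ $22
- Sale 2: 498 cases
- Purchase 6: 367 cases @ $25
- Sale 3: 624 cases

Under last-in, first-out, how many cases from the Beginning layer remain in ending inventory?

Sale 1 (171) [LIFO — newest first]: 171 @ $21 = $3,591
Sale 2 (498) [LIFO — newest first]: 81 @ $22 + 261 @ $20 + 156 @ $24 = $10,746
Sale 3 (624) [LIFO — newest first]: 367 @ $25 + 52 @ $24 + 132 @ $19 + 46 @ $21 + 27 @ $25 = $14,572
Total COGS = $3,591 + $10,746 + $14,572 = $28,909
Ending inventory: 179 @ $25 = $4,475

179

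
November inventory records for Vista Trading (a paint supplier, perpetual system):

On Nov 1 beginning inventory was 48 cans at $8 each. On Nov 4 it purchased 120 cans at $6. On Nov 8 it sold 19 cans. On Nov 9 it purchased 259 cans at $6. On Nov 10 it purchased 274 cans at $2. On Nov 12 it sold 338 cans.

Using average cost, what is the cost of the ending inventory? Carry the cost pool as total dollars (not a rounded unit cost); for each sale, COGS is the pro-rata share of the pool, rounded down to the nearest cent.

After Nov 1: 48 on hand, pool $384.00 (≈ $8.0000 each)
After Nov 4: 168 on hand, pool $1,104.00 (≈ $6.5714 each)
Nov 8, sell 19: 19/168 × $1,104.00 → $124.85
After Nov 9: 408 on hand, pool $2,533.15 (≈ $6.2087 each)
After Nov 10: 682 on hand, pool $3,081.15 (≈ $4.5178 each)
Nov 12, sell 338: 338/682 × $3,081.15 → $1,527.02
Total COGS = $124.85 + $1,527.02 = $1,651.87
Ending inventory (cost pool remaining) = $1,554.13

Ending inventory = $1,554.13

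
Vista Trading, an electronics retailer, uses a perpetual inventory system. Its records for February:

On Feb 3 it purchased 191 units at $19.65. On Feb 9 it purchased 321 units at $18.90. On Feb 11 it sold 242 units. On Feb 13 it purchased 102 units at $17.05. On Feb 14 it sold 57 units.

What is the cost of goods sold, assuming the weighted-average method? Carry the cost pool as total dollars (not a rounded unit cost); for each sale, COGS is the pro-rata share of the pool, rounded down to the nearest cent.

COGS = $5,701.46

After Feb 3: 191 on hand, pool $3,753.15 (≈ $19.6500 each)
After Feb 9: 512 on hand, pool $9,820.05 (≈ $19.1798 each)
Feb 11, sell 242: 242/512 × $9,820.05 → $4,641.50
After Feb 13: 372 on hand, pool $6,917.65 (≈ $18.5958 each)
Feb 14, sell 57: 57/372 × $6,917.65 → $1,059.96
Total COGS = $4,641.50 + $1,059.96 = $5,701.46
Ending inventory (cost pool remaining) = $5,857.69
Check: goods available $11,559.15 = COGS $5,701.46 + ending $5,857.69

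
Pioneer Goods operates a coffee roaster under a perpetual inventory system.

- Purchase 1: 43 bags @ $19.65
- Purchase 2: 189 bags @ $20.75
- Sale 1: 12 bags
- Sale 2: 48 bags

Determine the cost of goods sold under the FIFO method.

COGS = $1,197.70

Sale 1 (12) [FIFO — oldest first]: 12 @ $19.65 = $235.80
Sale 2 (48) [FIFO — oldest first]: 31 @ $19.65 + 17 @ $20.75 = $961.90
Total COGS = $235.80 + $961.90 = $1,197.70
Ending inventory: 172 @ $20.75 = $3,569.00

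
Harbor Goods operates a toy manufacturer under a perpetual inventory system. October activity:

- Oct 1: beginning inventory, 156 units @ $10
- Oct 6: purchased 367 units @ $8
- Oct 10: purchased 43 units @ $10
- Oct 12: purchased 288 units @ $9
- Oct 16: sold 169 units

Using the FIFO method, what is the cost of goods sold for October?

COGS = $1,664

Oct 16, 169 sold [FIFO — oldest first]: 156 @ $10 + 13 @ $8 = $1,664
Ending inventory: 354 @ $8 + 43 @ $10 + 288 @ $9 = $5,854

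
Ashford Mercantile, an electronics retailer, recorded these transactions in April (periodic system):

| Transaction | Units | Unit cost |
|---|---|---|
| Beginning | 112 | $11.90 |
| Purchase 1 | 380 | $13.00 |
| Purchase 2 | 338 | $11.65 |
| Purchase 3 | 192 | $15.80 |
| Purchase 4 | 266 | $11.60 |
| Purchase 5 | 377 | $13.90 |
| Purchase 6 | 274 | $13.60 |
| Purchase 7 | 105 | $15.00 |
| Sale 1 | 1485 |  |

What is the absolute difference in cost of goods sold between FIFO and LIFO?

$750.05

FIFO COGS: 112 @ $11.90 + 380 @ $13.00 + 338 @ $11.65 + 192 @ $15.80 + 266 @ $11.60 + 197 @ $13.90 = $19,068.00
LIFO COGS: 105 @ $15.00 + 274 @ $13.60 + 377 @ $13.90 + 266 @ $11.60 + 192 @ $15.80 + 271 @ $11.65 = $19,818.05
Difference = |$19,068.00 − $19,818.05| = $750.05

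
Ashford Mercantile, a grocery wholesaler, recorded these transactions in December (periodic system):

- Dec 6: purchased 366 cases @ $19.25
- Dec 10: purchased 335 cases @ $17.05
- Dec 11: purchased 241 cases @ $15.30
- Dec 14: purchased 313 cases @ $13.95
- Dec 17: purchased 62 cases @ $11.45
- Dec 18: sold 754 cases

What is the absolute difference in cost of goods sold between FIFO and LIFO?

FIFO COGS: 366 @ $19.25 + 335 @ $17.05 + 53 @ $15.30 = $13,568.15
LIFO COGS: 62 @ $11.45 + 313 @ $13.95 + 241 @ $15.30 + 138 @ $17.05 = $11,116.45
Difference = |$13,568.15 − $11,116.45| = $2,451.70

$2,451.70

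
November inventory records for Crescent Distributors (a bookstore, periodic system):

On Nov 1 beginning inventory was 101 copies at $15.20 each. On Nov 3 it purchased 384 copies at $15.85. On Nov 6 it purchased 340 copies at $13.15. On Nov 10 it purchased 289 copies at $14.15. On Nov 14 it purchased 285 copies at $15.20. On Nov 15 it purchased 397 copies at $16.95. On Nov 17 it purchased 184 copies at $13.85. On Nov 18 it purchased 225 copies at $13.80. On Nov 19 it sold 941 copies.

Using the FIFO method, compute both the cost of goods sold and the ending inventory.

COGS = $13,734.00; ending inventory = $19,162.50

Nov 19, 941 sold [FIFO — oldest first]: 101 @ $15.20 + 384 @ $15.85 + 340 @ $13.15 + 116 @ $14.15 = $13,734.00
Ending inventory: 173 @ $14.15 + 285 @ $15.20 + 397 @ $16.95 + 184 @ $13.85 + 225 @ $13.80 = $19,162.50
Check: goods available $32,896.50 = COGS $13,734.00 + ending $19,162.50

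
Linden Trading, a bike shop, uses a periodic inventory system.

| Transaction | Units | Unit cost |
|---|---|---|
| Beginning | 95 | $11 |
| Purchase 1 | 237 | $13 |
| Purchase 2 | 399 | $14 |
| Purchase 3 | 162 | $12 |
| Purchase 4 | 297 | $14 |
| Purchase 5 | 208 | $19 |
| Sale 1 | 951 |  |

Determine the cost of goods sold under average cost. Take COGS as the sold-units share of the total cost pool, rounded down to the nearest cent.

Sale 1, sell 951: 951/1398 × $19,766.00 → $13,445.96
Ending inventory (cost pool remaining) = $6,320.04

COGS = $13,445.96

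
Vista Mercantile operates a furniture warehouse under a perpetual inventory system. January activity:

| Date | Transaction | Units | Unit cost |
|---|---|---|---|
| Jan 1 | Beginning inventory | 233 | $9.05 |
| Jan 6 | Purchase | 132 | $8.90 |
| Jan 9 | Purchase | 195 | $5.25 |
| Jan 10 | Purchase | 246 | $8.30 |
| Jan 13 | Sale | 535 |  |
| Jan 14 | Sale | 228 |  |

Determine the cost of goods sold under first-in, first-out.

Jan 13, 535 sold [FIFO — oldest first]: 233 @ $9.05 + 132 @ $8.90 + 170 @ $5.25 = $4,175.95
Jan 14, 228 sold [FIFO — oldest first]: 25 @ $5.25 + 203 @ $8.30 = $1,816.15
Total COGS = $4,175.95 + $1,816.15 = $5,992.10
Ending inventory: 43 @ $8.30 = $356.90

COGS = $5,992.10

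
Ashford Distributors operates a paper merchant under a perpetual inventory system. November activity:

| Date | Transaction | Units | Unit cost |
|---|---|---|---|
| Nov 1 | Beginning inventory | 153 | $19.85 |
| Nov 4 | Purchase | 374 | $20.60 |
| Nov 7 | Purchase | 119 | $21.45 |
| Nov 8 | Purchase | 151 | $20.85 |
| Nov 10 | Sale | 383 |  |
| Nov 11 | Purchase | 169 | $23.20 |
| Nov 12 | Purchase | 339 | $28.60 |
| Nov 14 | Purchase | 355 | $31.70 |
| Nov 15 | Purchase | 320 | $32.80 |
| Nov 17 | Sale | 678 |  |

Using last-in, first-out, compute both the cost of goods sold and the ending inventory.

COGS = $29,864.00; ending inventory = $21,944.05

Nov 10, 383 sold [LIFO — newest first]: 151 @ $20.85 + 119 @ $21.45 + 113 @ $20.60 = $8,028.70
Nov 17, 678 sold [LIFO — newest first]: 320 @ $32.80 + 355 @ $31.70 + 3 @ $28.60 = $21,835.30
Total COGS = $8,028.70 + $21,835.30 = $29,864.00
Ending inventory: 153 @ $19.85 + 261 @ $20.60 + 169 @ $23.20 + 336 @ $28.60 = $21,944.05
Check: goods available $51,808.05 = COGS $29,864.00 + ending $21,944.05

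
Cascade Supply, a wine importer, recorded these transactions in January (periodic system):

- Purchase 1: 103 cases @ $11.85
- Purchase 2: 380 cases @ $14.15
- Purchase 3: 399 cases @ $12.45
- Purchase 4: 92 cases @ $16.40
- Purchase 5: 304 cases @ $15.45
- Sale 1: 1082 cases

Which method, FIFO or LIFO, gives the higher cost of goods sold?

LIFO

FIFO COGS: 103 @ $11.85 + 380 @ $14.15 + 399 @ $12.45 + 92 @ $16.40 + 108 @ $15.45 = $14,742.50
LIFO COGS: 304 @ $15.45 + 92 @ $16.40 + 399 @ $12.45 + 287 @ $14.15 = $15,234.20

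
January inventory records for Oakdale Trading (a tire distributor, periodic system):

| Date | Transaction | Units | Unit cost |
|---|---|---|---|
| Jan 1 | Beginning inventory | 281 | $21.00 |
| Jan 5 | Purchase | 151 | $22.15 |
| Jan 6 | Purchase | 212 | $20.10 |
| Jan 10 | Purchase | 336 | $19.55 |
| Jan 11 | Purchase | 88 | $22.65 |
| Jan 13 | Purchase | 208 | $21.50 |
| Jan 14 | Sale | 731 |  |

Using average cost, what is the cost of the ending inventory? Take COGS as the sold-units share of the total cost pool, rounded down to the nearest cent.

Ending inventory = $11,336.03

Jan 14, sell 731: 731/1276 × $26,540.85 → $15,204.82
Ending inventory (cost pool remaining) = $11,336.03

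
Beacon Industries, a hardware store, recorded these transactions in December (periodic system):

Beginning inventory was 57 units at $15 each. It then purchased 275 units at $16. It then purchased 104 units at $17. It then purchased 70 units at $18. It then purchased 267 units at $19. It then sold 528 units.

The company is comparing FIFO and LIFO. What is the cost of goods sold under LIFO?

FIFO COGS: 57 @ $15 + 275 @ $16 + 104 @ $17 + 70 @ $18 + 22 @ $19 = $8,701
LIFO COGS: 267 @ $19 + 70 @ $18 + 104 @ $17 + 87 @ $16 = $9,493

COGS = $9,493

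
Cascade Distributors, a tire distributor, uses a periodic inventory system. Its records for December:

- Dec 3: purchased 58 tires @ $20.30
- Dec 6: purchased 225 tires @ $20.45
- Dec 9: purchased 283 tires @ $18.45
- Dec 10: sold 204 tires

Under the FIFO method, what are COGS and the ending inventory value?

Dec 10, 204 sold [FIFO — oldest first]: 58 @ $20.30 + 146 @ $20.45 = $4,163.10
Ending inventory: 79 @ $20.45 + 283 @ $18.45 = $6,836.90

COGS = $4,163.10; ending inventory = $6,836.90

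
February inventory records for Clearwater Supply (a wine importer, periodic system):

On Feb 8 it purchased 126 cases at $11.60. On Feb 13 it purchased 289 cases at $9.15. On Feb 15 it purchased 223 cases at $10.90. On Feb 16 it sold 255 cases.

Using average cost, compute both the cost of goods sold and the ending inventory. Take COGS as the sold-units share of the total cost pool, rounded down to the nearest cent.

COGS = $2,612.61; ending inventory = $3,924.04

Feb 16, sell 255: 255/638 × $6,536.65 → $2,612.61
Ending inventory (cost pool remaining) = $3,924.04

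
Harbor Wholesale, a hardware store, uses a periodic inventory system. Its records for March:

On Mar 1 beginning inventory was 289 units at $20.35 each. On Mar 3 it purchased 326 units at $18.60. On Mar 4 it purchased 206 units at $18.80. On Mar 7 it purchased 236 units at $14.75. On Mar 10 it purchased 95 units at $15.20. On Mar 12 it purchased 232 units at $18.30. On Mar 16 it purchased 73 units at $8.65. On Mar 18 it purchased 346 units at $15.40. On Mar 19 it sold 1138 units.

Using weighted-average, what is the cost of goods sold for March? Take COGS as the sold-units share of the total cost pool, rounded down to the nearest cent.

Mar 19, sell 1138: 1138/1803 × $30,948.00 → $19,533.45
Ending inventory (cost pool remaining) = $11,414.55

COGS = $19,533.45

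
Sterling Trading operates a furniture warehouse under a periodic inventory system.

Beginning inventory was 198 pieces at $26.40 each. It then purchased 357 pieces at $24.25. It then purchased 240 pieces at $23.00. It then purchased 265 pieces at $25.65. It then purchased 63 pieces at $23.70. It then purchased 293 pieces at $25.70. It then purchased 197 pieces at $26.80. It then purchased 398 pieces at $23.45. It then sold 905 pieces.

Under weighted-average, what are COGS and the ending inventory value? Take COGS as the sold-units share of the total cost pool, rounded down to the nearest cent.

Sale 1, sell 905: 905/2011 × $49,837.60 → $22,428.15
Ending inventory (cost pool remaining) = $27,409.45

COGS = $22,428.15; ending inventory = $27,409.45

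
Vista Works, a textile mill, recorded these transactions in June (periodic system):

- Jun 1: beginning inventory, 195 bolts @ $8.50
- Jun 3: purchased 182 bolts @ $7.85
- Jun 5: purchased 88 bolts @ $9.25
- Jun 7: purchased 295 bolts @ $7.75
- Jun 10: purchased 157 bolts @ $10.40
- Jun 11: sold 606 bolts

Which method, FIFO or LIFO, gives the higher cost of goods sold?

FIFO COGS: 195 @ $8.50 + 182 @ $7.85 + 88 @ $9.25 + 141 @ $7.75 = $4,992.95
LIFO COGS: 157 @ $10.40 + 295 @ $7.75 + 88 @ $9.25 + 66 @ $7.85 = $5,251.15

LIFO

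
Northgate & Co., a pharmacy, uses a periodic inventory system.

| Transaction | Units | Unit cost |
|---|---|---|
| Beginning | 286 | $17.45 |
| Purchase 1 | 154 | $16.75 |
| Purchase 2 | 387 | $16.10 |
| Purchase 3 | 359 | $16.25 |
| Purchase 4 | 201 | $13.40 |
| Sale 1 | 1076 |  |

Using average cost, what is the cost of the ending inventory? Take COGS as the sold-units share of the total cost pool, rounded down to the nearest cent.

Sale 1, sell 1076: 1076/1387 × $22,328.05 → $17,321.54
Ending inventory (cost pool remaining) = $5,006.51

Ending inventory = $5,006.51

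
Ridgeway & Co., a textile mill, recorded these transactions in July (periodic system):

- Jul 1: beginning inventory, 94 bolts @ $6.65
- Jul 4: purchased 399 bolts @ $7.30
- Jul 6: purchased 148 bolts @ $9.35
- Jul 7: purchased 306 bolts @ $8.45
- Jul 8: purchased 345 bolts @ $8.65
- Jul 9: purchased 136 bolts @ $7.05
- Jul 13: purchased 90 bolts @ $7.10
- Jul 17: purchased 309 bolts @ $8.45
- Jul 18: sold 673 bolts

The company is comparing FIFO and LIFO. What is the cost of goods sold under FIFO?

FIFO COGS: 94 @ $6.65 + 399 @ $7.30 + 148 @ $9.35 + 32 @ $8.45 = $5,192.00
LIFO COGS: 309 @ $8.45 + 90 @ $7.10 + 136 @ $7.05 + 138 @ $8.65 = $5,402.55

COGS = $5,192.00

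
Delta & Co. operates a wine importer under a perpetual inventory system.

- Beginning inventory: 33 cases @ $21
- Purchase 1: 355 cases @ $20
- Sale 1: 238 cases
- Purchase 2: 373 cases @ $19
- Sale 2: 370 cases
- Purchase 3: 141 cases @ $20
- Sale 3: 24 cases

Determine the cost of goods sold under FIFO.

COGS = $12,429

Sale 1 (238) [FIFO — oldest first]: 33 @ $21 + 205 @ $20 = $4,793
Sale 2 (370) [FIFO — oldest first]: 150 @ $20 + 220 @ $19 = $7,180
Sale 3 (24) [FIFO — oldest first]: 24 @ $19 = $456
Total COGS = $4,793 + $7,180 + $456 = $12,429
Ending inventory: 129 @ $19 + 141 @ $20 = $5,271
Check: goods available $17,700 = COGS $12,429 + ending $5,271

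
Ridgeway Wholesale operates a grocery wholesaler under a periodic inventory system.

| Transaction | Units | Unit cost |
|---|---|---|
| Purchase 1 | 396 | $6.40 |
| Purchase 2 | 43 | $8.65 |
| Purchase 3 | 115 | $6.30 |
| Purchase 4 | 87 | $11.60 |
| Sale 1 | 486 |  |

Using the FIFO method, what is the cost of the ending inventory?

Sale 1 (486) [FIFO — oldest first]: 396 @ $6.40 + 43 @ $8.65 + 47 @ $6.30 = $3,202.45
Ending inventory: 68 @ $6.30 + 87 @ $11.60 = $1,437.60

Ending inventory = $1,437.60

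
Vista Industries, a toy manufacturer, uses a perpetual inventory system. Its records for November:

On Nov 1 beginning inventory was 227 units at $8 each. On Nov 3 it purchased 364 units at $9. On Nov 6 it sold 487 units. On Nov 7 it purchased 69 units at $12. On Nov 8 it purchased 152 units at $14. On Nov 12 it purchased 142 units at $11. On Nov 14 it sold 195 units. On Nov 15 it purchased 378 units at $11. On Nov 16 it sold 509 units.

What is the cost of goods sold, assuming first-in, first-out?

Nov 6, 487 sold [FIFO — oldest first]: 227 @ $8 + 260 @ $9 = $4,156
Nov 14, 195 sold [FIFO — oldest first]: 104 @ $9 + 69 @ $12 + 22 @ $14 = $2,072
Nov 16, 509 sold [FIFO — oldest first]: 130 @ $14 + 142 @ $11 + 237 @ $11 = $5,989
Total COGS = $4,156 + $2,072 + $5,989 = $12,217
Ending inventory: 141 @ $11 = $1,551
Check: goods available $13,768 = COGS $12,217 + ending $1,551

COGS = $12,217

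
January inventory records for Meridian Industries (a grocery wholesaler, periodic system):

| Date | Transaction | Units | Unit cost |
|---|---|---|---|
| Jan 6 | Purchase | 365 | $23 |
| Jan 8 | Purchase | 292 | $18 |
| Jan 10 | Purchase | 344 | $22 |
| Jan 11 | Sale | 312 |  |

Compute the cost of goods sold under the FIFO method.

COGS = $7,176

Jan 11, 312 sold [FIFO — oldest first]: 312 @ $23 = $7,176
Ending inventory: 53 @ $23 + 292 @ $18 + 344 @ $22 = $14,043
Check: goods available $21,219 = COGS $7,176 + ending $14,043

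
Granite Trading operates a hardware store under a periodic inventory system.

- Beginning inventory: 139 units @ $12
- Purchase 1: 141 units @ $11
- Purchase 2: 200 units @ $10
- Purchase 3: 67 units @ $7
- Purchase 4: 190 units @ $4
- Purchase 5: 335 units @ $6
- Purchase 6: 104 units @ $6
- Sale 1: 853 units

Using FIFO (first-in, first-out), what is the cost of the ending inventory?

Sale 1 (853) [FIFO — oldest first]: 139 @ $12 + 141 @ $11 + 200 @ $10 + 67 @ $7 + 190 @ $4 + 116 @ $6 = $7,144
Ending inventory: 219 @ $6 + 104 @ $6 = $1,938
Check: goods available $9,082 = COGS $7,144 + ending $1,938

Ending inventory = $1,938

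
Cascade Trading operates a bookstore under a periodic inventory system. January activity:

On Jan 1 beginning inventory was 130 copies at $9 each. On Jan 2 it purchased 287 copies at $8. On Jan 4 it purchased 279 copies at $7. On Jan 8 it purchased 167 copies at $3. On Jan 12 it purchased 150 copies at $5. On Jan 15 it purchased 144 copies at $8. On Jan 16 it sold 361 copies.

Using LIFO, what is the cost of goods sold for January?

COGS = $2,103

Jan 16, 361 sold [LIFO — newest first]: 144 @ $8 + 150 @ $5 + 67 @ $3 = $2,103
Ending inventory: 130 @ $9 + 287 @ $8 + 279 @ $7 + 100 @ $3 = $5,719
Check: goods available $7,822 = COGS $2,103 + ending $5,719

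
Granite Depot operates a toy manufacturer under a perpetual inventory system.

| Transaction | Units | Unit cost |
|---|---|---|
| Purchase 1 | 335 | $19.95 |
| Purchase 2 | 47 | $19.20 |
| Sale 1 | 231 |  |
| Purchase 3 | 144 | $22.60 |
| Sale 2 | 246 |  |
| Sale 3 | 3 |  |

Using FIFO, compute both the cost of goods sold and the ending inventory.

COGS = $9,800.45; ending inventory = $1,039.60

Sale 1 (231) [FIFO — oldest first]: 231 @ $19.95 = $4,608.45
Sale 2 (246) [FIFO — oldest first]: 104 @ $19.95 + 47 @ $19.20 + 95 @ $22.60 = $5,124.20
Sale 3 (3) [FIFO — oldest first]: 3 @ $22.60 = $67.80
Total COGS = $4,608.45 + $5,124.20 + $67.80 = $9,800.45
Ending inventory: 46 @ $22.60 = $1,039.60
Check: goods available $10,840.05 = COGS $9,800.45 + ending $1,039.60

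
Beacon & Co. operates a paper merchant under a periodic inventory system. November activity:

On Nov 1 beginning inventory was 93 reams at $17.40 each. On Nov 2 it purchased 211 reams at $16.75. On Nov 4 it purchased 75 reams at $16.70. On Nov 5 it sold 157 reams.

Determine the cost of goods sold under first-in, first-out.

COGS = $2,690.20

Nov 5, 157 sold [FIFO — oldest first]: 93 @ $17.40 + 64 @ $16.75 = $2,690.20
Ending inventory: 147 @ $16.75 + 75 @ $16.70 = $3,714.75
Check: goods available $6,404.95 = COGS $2,690.20 + ending $3,714.75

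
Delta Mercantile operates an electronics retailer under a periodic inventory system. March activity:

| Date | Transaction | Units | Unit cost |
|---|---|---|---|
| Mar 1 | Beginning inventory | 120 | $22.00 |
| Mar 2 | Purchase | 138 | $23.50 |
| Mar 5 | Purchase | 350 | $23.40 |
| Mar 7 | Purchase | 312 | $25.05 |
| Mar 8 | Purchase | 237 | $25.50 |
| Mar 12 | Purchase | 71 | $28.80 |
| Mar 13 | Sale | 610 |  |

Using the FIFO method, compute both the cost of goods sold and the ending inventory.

COGS = $14,123.10; ending inventory = $15,853.80

Mar 13, 610 sold [FIFO — oldest first]: 120 @ $22.00 + 138 @ $23.50 + 350 @ $23.40 + 2 @ $25.05 = $14,123.10
Ending inventory: 310 @ $25.05 + 237 @ $25.50 + 71 @ $28.80 = $15,853.80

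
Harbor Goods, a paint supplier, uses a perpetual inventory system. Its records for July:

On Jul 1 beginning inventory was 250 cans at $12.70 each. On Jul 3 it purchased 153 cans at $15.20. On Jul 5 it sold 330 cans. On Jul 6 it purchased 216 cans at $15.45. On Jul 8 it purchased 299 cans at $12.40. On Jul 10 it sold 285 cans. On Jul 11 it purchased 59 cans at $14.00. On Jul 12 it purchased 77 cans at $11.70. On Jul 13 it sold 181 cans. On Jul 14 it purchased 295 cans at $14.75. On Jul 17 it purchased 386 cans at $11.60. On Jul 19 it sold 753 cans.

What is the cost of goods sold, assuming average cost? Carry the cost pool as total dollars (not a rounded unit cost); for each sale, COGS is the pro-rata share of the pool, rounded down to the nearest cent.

After Jul 1: 250 on hand, pool $3,175.00 (≈ $12.7000 each)
After Jul 3: 403 on hand, pool $5,500.60 (≈ $13.6491 each)
Jul 5, sell 330: 330/403 × $5,500.60 → $4,504.21
After Jul 6: 289 on hand, pool $4,333.59 (≈ $14.9951 each)
After Jul 8: 588 on hand, pool $8,041.19 (≈ $13.6755 each)
Jul 10, sell 285: 285/588 × $8,041.19 → $3,897.51
After Jul 11: 362 on hand, pool $4,969.68 (≈ $13.7284 each)
After Jul 12: 439 on hand, pool $5,870.58 (≈ $13.3726 each)
Jul 13, sell 181: 181/439 × $5,870.58 → $2,420.44
After Jul 14: 553 on hand, pool $7,801.39 (≈ $14.1074 each)
After Jul 17: 939 on hand, pool $12,278.99 (≈ $13.0767 each)
Jul 19, sell 753: 753/939 × $12,278.99 → $9,846.73
Total COGS = $4,504.21 + $3,897.51 + $2,420.44 + $9,846.73 = $20,668.89
Ending inventory (cost pool remaining) = $2,432.26

COGS = $20,668.89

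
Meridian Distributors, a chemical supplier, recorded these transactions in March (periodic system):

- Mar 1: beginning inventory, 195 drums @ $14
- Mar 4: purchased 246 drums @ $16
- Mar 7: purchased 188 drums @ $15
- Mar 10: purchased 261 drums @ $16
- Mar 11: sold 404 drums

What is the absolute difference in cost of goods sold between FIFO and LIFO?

FIFO COGS: 195 @ $14 + 209 @ $16 = $6,074
LIFO COGS: 261 @ $16 + 143 @ $15 = $6,321
Difference = |$6,074 − $6,321| = $247

$247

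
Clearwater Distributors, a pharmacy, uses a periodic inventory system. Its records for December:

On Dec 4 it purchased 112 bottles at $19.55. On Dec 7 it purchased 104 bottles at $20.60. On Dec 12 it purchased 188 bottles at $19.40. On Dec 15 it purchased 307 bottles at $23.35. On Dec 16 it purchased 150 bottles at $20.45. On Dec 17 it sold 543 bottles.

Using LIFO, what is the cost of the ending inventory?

Ending inventory = $6,310.80

Dec 17, 543 sold [LIFO — newest first]: 150 @ $20.45 + 307 @ $23.35 + 86 @ $19.40 = $11,904.35
Ending inventory: 112 @ $19.55 + 104 @ $20.60 + 102 @ $19.40 = $6,310.80
Check: goods available $18,215.15 = COGS $11,904.35 + ending $6,310.80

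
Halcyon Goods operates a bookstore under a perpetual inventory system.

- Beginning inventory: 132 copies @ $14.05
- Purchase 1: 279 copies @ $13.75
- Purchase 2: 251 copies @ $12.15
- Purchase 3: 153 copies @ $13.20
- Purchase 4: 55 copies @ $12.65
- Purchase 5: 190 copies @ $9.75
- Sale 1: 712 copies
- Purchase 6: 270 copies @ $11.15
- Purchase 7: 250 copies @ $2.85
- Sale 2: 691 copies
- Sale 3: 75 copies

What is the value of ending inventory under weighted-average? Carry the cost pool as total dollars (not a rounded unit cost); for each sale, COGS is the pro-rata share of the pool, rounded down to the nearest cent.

After Beginning: 132 on hand, pool $1,854.60 (≈ $14.0500 each)
After Purchase 1: 411 on hand, pool $5,690.85 (≈ $13.8464 each)
After Purchase 2: 662 on hand, pool $8,740.50 (≈ $13.2032 each)
After Purchase 3: 815 on hand, pool $10,760.10 (≈ $13.2026 each)
After Purchase 4: 870 on hand, pool $11,455.85 (≈ $13.1676 each)
After Purchase 5: 1060 on hand, pool $13,308.35 (≈ $12.5550 each)
Sale 1, sell 712: 712/1060 × $13,308.35 → $8,939.19
After Purchase 6: 618 on hand, pool $7,379.66 (≈ $11.9412 each)
After Purchase 7: 868 on hand, pool $8,092.16 (≈ $9.3228 each)
Sale 2, sell 691: 691/868 × $8,092.16 → $6,442.03
Sale 3, sell 75: 75/177 × $1,650.13 → $699.20
Total COGS = $8,939.19 + $6,442.03 + $699.20 = $16,080.42
Ending inventory (cost pool remaining) = $950.93

Ending inventory = $950.93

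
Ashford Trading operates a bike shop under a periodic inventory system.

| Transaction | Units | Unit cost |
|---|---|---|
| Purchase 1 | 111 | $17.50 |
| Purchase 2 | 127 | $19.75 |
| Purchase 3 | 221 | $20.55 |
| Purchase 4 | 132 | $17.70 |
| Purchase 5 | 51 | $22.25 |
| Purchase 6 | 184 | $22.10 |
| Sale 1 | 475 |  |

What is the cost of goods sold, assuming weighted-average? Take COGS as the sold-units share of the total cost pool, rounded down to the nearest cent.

COGS = $9,505.66

Sale 1, sell 475: 475/826 × $16,529.85 → $9,505.66
Ending inventory (cost pool remaining) = $7,024.19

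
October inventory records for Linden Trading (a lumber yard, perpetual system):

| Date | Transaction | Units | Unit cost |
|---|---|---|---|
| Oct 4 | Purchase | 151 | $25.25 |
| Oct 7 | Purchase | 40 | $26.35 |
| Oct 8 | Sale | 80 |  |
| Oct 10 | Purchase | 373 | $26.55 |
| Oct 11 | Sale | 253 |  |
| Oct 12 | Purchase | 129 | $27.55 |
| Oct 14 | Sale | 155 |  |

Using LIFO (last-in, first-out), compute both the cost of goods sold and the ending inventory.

Oct 8, 80 sold [LIFO — newest first]: 40 @ $26.35 + 40 @ $25.25 = $2,064.00
Oct 11, 253 sold [LIFO — newest first]: 253 @ $26.55 = $6,717.15
Oct 14, 155 sold [LIFO — newest first]: 129 @ $27.55 + 26 @ $26.55 = $4,244.25
Total COGS = $2,064.00 + $6,717.15 + $4,244.25 = $13,025.40
Ending inventory: 111 @ $25.25 + 94 @ $26.55 = $5,298.45

COGS = $13,025.40; ending inventory = $5,298.45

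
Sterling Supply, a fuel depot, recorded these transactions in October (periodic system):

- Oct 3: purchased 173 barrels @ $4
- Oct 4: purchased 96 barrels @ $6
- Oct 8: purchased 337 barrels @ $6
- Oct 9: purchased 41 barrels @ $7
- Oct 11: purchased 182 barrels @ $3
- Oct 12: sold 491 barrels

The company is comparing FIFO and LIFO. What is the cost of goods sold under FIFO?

COGS = $2,600

FIFO COGS: 173 @ $4 + 96 @ $6 + 222 @ $6 = $2,600
LIFO COGS: 182 @ $3 + 41 @ $7 + 268 @ $6 = $2,441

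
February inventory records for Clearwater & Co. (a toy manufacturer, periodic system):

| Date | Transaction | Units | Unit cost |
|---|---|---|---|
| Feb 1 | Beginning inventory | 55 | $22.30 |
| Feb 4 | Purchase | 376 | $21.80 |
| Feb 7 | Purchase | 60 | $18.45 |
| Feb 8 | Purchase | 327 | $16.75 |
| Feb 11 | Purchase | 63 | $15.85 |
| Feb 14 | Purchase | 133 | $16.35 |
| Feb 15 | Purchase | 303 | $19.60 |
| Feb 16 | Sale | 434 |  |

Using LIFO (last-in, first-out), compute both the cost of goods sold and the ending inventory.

COGS = $8,080.65; ending inventory = $17,038.80

Feb 16, 434 sold [LIFO — newest first]: 303 @ $19.60 + 131 @ $16.35 = $8,080.65
Ending inventory: 55 @ $22.30 + 376 @ $21.80 + 60 @ $18.45 + 327 @ $16.75 + 63 @ $15.85 + 2 @ $16.35 = $17,038.80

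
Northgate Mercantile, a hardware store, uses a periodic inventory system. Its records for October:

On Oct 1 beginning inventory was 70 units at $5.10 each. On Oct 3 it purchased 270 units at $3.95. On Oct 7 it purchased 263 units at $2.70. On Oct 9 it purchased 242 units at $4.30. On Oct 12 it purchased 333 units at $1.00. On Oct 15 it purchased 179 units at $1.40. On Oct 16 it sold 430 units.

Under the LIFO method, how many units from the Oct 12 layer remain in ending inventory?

82

Oct 16, 430 sold [LIFO — newest first]: 179 @ $1.40 + 251 @ $1.00 = $501.60
Ending inventory: 70 @ $5.10 + 270 @ $3.95 + 263 @ $2.70 + 242 @ $4.30 + 82 @ $1.00 = $3,256.20
Check: goods available $3,757.80 = COGS $501.60 + ending $3,256.20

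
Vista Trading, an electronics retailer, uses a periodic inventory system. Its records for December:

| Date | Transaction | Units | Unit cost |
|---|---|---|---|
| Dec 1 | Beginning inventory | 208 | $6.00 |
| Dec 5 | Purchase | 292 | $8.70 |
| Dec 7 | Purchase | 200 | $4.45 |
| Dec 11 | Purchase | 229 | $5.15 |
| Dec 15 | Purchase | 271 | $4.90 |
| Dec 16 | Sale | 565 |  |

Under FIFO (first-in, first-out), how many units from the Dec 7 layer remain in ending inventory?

Dec 16, 565 sold [FIFO — oldest first]: 208 @ $6.00 + 292 @ $8.70 + 65 @ $4.45 = $4,077.65
Ending inventory: 135 @ $4.45 + 229 @ $5.15 + 271 @ $4.90 = $3,108.00

135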